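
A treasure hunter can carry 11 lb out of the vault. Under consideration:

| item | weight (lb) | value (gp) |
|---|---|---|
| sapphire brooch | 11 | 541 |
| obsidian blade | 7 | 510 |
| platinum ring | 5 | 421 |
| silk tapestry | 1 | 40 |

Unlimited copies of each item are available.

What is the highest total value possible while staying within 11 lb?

2×platinum ring + silk tapestry uses 11 of the 11 lb and totals 882.

882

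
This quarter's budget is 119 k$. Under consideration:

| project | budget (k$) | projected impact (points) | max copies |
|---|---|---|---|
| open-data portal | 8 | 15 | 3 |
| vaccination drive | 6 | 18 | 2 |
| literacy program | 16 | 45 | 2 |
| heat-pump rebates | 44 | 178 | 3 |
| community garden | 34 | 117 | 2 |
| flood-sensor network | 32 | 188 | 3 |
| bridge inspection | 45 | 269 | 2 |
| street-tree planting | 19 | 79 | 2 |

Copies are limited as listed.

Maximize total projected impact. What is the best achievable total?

A density-first pass picks vaccination drive + 2×bridge inspection + street-tree planting — 635 at 115 k$.
The 64 k$ tied up in bridge inspection and street-tree planting is better spent on 2×flood-sensor network — total rises to 663 (115 k$).
No other feasible combination exceeds 663.

663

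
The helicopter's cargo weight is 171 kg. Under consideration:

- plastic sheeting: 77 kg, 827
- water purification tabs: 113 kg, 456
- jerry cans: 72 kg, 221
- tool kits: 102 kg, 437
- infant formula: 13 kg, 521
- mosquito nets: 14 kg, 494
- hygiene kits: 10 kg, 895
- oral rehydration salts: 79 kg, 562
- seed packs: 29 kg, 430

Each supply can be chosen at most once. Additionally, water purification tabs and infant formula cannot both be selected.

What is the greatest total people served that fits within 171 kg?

Ranking by ratio (people served/kg): hygiene kits 89.50, infant formula 40.08, mosquito nets 35.29, seed packs 14.83.
Plastic sheeting + infant formula + mosquito nets + hygiene kits + seed packs uses 143 of the 171 kg and totals 3167.

3167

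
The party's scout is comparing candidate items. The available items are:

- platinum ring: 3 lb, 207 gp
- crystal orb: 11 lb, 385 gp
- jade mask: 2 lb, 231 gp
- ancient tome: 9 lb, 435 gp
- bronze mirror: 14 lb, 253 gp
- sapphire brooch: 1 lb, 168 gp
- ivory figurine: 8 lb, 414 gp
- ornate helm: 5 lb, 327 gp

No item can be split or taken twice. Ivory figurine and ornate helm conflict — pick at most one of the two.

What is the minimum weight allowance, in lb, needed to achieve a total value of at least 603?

6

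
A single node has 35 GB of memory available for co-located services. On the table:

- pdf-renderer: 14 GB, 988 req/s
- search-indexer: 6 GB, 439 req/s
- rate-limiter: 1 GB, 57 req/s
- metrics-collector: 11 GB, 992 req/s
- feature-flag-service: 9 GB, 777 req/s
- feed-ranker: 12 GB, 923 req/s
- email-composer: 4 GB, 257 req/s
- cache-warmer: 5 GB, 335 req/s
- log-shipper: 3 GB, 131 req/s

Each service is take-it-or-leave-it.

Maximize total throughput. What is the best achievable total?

2823

Density check — metrics-collector 90.18, feature-flag-service 86.33, feed-ranker 76.92 are the best per GB.
Taking the top-ratio services first gives rate-limiter + metrics-collector + feature-flag-service + feed-ranker for 2749 (33 GB).
Dropping rate-limiter frees 1 GB; slotting in log-shipper (3 GB) lifts the total to 2823 at 35 GB.
Every other selection either busts 35 GB or fails to beat 2823.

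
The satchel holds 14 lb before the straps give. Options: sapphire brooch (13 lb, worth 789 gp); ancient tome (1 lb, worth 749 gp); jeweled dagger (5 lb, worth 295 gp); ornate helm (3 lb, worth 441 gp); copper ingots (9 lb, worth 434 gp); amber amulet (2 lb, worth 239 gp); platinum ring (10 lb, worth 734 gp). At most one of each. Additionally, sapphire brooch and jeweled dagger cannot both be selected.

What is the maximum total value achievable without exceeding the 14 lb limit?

Greedy by ratio would take ancient tome + jeweled dagger + ornate helm + amber amulet: 11 lb used, total 1724.
Dropping jeweled dagger and amber amulet frees 7 lb; slotting in platinum ring (10 lb) lifts the total to 1924 at 14 lb.
Nothing else feasible within 14 lb beats 1924.

1924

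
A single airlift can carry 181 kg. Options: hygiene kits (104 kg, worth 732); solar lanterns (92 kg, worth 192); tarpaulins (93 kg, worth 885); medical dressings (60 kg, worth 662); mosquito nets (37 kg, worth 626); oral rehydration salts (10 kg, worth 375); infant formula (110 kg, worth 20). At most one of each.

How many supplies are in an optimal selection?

The maximum people served within 181 kg is 1922.
tarpaulins + medical dressings + oral rehydration salts hits 1922 at 163 kg.
All optima have 3 supplies.

3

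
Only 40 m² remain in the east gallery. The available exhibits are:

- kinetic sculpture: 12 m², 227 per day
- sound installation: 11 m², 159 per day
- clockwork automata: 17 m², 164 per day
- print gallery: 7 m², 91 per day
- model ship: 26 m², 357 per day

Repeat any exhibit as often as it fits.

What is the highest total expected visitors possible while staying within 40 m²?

681

The ratio ordering already packs tightly: 3×kinetic sculpture, 36 m², 681.
Every other selection either busts 40 m² or fails to beat 681.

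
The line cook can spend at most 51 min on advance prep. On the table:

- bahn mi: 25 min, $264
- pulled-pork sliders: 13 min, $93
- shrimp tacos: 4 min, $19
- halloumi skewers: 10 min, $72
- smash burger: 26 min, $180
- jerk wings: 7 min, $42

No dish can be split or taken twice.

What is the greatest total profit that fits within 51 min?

444

By profit per min: bahn mi 10.56, halloumi skewers 7.20, pulled-pork sliders 7.15 lead.
The ratio heuristic lands on bahn mi + pulled-pork sliders + halloumi skewers (429) but leaves 3 min idle.
Dropping pulled-pork sliders and halloumi skewers frees 23 min; slotting in smash burger (26 min) lifts the total to 444 at 51 min.
Runner-up bahn mi + pulled-pork sliders + halloumi skewers tops out at 429.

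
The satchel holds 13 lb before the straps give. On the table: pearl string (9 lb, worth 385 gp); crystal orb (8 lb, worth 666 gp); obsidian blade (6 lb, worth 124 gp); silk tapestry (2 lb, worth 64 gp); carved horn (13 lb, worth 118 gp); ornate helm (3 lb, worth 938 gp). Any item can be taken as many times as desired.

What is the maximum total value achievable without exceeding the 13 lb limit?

4×ornate helm uses 12 of the 13 lb and totals 3752.

3752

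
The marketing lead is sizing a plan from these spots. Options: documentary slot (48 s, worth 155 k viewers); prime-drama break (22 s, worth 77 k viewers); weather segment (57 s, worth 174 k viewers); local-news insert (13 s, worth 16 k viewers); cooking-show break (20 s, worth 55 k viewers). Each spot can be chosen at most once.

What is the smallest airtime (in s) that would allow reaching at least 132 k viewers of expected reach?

42

Minimise s subject to total expected reach ≥ 132.
Taking prime-drama break + cooking-show break gives 132 (≥ 132) for 42 s.
No combination under 42 s hits 132.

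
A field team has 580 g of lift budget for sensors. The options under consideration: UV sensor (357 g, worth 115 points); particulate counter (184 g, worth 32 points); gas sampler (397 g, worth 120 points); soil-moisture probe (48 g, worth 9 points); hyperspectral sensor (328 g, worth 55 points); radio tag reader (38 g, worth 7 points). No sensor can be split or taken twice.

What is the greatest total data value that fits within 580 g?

Ranking by ratio (data value/g): UV sensor 0.32, gas sampler 0.30, soil-moisture probe 0.19.
A density-first pass picks UV sensor + soil-moisture probe + radio tag reader — 131 at 443 g.
Dropping soil-moisture probe frees 48 g; slotting in particulate counter (184 g) lifts the total to 154 at 579 g.

154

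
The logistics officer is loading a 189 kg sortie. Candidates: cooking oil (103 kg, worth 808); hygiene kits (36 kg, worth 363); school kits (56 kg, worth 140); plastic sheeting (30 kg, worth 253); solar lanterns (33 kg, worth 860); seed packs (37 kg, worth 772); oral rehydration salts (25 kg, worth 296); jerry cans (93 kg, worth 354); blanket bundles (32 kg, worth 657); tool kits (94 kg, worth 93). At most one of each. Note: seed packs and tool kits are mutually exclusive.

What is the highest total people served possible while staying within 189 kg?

Density check — solar lanterns 26.06, seed packs 20.86, blanket bundles 20.53, oral rehydration salts 11.84 are the best per kg.
The ratio ordering already packs tightly: hygiene kits + solar lanterns + seed packs + oral rehydration salts + blanket bundles, 163 kg, 2948.
The closest alternative, hygiene kits + plastic sheeting + solar lanterns + seed packs + blanket bundles, reaches only 2905.

2948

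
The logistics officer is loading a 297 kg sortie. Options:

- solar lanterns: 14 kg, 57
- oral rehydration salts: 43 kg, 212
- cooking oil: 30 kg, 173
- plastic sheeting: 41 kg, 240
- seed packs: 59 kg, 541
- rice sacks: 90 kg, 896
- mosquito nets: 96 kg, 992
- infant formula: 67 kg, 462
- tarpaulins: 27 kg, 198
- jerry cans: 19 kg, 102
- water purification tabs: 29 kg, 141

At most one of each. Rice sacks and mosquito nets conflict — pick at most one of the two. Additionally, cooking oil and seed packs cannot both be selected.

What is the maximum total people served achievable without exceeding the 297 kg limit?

2436

Best packing: seed packs + mosquito nets + infant formula + tarpaulins + jerry cans + water purification tabs — 297 kg, 2436 total.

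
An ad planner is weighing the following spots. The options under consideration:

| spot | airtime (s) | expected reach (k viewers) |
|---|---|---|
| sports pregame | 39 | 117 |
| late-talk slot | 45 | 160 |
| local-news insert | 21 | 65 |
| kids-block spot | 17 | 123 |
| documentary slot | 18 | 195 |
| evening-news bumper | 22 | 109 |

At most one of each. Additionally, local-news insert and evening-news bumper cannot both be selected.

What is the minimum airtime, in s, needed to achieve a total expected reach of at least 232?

35

Minimise s subject to total expected reach ≥ 232.
Taking kids-block spot + documentary slot gives 318 (≥ 232) for 35 s.
Below 35 s the best achievable stays under 232.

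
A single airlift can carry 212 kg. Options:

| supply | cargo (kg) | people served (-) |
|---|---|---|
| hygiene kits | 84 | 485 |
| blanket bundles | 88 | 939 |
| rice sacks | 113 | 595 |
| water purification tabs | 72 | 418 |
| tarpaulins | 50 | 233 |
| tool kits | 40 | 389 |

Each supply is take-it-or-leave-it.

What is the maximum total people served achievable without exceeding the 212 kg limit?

1813

The ratio heuristic lands on blanket bundles + water purification tabs + tool kits (1746) but leaves 12 kg idle.
Replace water purification tabs with hygiene kits: the trade gains 67 net, giving 1813 at 212 kg.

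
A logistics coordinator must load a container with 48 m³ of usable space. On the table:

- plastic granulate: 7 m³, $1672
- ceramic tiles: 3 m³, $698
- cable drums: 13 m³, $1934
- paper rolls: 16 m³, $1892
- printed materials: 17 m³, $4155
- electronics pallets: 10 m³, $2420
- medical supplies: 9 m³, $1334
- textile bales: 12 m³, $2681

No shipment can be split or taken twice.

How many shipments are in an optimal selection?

4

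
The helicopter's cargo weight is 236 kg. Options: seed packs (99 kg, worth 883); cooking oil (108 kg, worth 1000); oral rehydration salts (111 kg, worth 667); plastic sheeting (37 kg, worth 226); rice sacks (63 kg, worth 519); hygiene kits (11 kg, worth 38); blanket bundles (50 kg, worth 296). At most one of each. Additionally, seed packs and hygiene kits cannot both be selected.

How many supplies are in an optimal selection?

2

Best achievable people served is 1883.
For example seed packs + cooking oil achieves it, using 207 kg.
Any selection reaching 1883 contains exactly 2 supplies.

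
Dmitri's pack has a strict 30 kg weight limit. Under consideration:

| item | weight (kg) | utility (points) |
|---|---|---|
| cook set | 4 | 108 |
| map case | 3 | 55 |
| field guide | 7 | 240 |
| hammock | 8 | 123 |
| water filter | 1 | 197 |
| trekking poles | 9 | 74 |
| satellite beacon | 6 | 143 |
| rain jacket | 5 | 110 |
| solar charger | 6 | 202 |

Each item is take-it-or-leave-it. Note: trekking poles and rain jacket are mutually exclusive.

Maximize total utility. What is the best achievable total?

1000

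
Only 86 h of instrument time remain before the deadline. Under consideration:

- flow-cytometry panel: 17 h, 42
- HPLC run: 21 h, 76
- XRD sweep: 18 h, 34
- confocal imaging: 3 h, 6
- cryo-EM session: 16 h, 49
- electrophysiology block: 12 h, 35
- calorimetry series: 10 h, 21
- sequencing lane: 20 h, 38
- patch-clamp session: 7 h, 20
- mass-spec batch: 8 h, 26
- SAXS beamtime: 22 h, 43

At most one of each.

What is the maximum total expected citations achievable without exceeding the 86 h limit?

Best packing: flow-cytometry panel + HPLC run + confocal imaging + cryo-EM session + electrophysiology block + patch-clamp session + mass-spec batch — 84 h, 254 total.

254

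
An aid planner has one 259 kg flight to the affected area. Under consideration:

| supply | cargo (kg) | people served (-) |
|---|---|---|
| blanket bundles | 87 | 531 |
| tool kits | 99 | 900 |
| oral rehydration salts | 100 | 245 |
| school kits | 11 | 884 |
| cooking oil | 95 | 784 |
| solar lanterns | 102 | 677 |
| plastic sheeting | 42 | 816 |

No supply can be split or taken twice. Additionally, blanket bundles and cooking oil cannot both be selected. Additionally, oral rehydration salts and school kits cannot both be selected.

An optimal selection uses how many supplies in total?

4

Best achievable people served is 3384.
tool kits + school kits + cooking oil + plastic sheeting hits 3384 at 247 kg.
Every optimal selection uses 4 supplies.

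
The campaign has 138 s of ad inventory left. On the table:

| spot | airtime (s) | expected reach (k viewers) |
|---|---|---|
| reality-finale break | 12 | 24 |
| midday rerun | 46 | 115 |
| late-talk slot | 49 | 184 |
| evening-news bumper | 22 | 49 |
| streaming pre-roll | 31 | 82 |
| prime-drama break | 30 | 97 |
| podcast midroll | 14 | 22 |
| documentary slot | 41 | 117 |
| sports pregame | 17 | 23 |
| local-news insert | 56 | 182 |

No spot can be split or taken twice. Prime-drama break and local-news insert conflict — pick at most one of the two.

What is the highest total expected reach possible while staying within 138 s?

448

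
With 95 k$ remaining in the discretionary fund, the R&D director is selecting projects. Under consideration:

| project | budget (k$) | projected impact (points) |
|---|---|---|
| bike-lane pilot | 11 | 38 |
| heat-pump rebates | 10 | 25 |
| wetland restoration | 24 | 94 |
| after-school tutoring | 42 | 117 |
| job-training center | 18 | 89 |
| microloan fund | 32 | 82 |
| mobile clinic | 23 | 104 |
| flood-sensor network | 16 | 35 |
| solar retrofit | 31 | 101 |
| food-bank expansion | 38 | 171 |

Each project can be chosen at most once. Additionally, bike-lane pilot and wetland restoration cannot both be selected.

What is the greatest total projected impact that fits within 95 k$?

Best packing: bike-lane pilot + job-training center + mobile clinic + food-bank expansion — 90 k$, 402 total.

402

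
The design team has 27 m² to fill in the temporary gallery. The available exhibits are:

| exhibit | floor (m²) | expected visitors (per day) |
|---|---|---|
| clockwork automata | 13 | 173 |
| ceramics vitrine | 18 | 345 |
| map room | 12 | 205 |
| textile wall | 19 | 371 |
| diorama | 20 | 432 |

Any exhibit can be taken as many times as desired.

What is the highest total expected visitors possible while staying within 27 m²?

By expected visitors per m²: diorama 21.60, textile wall 19.53, ceramics vitrine 19.17 lead.
Diorama uses 20 of the 27 m² and totals 432.

432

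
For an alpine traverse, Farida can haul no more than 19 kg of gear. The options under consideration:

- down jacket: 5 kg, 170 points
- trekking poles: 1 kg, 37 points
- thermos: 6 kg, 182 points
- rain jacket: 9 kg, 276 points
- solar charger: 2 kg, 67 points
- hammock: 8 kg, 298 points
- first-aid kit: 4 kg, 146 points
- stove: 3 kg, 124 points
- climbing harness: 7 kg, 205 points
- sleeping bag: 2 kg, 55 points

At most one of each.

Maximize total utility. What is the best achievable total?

696

Filling by ratio: trekking poles + solar charger + hammock + first-aid kit + stove for 672, with 1 kg left unused.
The 4 kg tied up in first-aid kit is better spent on down jacket — total rises to 696 (19 kg).
Runner-up solar charger + hammock + first-aid kit + stove + sleeping bag tops out at 690.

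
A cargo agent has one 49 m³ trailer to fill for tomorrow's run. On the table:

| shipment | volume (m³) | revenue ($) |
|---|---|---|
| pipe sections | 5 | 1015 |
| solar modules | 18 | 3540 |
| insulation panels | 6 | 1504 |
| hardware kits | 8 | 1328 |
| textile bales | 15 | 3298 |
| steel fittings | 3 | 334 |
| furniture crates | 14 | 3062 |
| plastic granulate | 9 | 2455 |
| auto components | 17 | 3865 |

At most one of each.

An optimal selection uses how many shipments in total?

5

Best achievable revenue is 11334.
pipe sections + insulation panels + textile bales + furniture crates + plastic granulate hits 11334 at 49 m³.
All optima have 5 shipments.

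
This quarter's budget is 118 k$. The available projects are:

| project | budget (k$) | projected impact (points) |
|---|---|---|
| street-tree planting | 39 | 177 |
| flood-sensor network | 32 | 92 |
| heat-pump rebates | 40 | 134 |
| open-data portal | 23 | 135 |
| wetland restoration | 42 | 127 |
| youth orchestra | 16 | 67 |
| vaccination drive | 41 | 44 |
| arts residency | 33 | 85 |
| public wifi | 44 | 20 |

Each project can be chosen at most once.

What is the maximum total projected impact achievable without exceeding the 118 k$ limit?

513

The ratio ordering already packs tightly: street-tree planting + heat-pump rebates + open-data portal + youth orchestra, 118 k$, 513.
That's the maximum — no swap from here does better than 513.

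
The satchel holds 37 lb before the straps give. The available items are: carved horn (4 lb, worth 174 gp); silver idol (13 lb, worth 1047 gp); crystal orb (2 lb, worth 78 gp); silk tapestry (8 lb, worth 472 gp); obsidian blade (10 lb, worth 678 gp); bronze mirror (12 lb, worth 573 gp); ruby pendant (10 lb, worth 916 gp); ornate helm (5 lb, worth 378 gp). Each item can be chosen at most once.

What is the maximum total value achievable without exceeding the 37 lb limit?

2815

Taking the top-ratio items first gives silver idol + silk tapestry + ruby pendant + ornate helm for 2813 (36 lb).
The 13 lb tied up in silk tapestry and ornate helm is better spent on carved horn + obsidian blade — total rises to 2815 (37 lb).
An exhaustive check of the 256 subsets confirms 2815.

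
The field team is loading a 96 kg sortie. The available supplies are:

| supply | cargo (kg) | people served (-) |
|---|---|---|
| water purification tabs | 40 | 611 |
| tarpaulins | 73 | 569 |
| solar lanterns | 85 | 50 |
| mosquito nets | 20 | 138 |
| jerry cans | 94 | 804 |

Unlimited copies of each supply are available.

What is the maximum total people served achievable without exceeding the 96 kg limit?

1222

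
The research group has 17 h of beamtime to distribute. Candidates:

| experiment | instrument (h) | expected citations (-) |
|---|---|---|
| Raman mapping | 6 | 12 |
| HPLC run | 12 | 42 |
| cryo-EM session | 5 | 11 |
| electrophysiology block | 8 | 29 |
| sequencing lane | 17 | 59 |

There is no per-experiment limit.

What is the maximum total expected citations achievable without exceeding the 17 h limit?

Filling by ratio: 2×electrophysiology block for 58, with 1 h left unused.
Replace 2×electrophysiology block with sequencing lane: the trade gains 1 net, giving 59 at 17 h.
That's the maximum — no swap from here does better than 59.

59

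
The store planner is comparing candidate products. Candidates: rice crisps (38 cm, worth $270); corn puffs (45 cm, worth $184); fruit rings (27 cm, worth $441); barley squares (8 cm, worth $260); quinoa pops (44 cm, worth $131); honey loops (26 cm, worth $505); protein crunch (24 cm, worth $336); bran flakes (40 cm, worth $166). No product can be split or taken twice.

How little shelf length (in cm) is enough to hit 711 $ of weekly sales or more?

34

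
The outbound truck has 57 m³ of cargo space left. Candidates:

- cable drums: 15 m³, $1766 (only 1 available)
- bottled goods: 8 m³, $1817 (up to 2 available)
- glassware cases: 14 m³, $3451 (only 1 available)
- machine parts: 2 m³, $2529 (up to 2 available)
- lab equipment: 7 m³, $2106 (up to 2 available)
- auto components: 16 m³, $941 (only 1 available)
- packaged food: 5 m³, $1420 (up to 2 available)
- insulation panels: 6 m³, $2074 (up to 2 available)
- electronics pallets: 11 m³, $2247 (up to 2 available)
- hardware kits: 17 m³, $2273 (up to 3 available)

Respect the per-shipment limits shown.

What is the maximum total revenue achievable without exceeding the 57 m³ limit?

20106

Greedy by ratio would take glassware cases + 2×machine parts + 2×lab equipment + 2×packaged food + 2×insulation panels: 54 m³ used, total 19709.
Dropping packaged food frees 5 m³; slotting in bottled goods (8 m³) lifts the total to 20106 at 57 m³.
Every other selection either busts 57 m³ or exceeds an availability limit or fails to beat 20106.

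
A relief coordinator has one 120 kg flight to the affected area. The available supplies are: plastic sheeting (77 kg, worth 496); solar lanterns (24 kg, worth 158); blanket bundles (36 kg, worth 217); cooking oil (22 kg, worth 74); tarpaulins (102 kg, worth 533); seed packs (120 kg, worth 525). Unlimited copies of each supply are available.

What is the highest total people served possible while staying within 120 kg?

The ratio ordering already packs tightly: 5×solar lanterns, 120 kg, 790.

790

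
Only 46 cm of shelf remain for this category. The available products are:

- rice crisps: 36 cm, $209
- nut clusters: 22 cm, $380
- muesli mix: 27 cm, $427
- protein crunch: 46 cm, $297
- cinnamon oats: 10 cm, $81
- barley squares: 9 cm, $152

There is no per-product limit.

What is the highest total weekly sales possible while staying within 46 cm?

760

Ranking by ratio (weekly sales/cm): nut clusters 17.27, barley squares 16.89, muesli mix 15.81, cinnamon oats 8.10.
Taking 2×nut clusters: 44 cm used, 760 in weekly sales.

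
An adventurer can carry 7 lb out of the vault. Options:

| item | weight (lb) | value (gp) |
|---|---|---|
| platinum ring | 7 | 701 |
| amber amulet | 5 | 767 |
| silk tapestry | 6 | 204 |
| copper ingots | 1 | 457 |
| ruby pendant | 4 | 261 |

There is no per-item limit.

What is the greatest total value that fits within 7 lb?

3199

Taking 7×copper ingots: 7 lb used, 3199 in value.
Nothing else within 7 lb beats 3199.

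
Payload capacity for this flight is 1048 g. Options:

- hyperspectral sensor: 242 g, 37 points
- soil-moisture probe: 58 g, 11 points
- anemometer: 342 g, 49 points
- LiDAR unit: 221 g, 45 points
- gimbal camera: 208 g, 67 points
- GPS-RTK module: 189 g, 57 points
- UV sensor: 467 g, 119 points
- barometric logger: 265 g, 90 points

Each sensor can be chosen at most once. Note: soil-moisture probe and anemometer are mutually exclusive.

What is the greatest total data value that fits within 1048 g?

287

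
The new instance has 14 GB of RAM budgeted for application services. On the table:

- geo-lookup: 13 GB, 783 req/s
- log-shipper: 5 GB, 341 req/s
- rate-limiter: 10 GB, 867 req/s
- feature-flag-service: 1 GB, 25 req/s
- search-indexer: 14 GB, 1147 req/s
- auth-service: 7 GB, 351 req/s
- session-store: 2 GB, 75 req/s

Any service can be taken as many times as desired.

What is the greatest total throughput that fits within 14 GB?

1147

A density-first pass picks rate-limiter + 2×session-store — 1017 at 14 GB.
Dropping rate-limiter and 2×session-store frees 14 GB; slotting in search-indexer (14 GB) lifts the total to 1147 at 14 GB.
That's the maximum — no swap from here does better than 1147.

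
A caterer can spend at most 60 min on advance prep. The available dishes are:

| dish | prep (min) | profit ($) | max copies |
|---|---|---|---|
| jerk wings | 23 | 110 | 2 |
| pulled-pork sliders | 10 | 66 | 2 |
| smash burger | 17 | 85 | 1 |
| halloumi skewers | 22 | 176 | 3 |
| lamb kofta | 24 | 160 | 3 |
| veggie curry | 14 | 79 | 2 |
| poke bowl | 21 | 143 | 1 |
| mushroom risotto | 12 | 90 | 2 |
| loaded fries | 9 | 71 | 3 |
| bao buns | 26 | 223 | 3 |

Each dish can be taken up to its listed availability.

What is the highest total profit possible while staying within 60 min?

Ranking by ratio (profit/min): bao buns 8.58, halloumi skewers 8.00, loaded fries 7.89, mushroom risotto 7.50.
The ratio heuristic lands on 2×bao buns (446) but leaves 8 min idle.
Replace bao buns with halloumi skewers + mushroom risotto: the trade gains 43 net, giving 489 at 60 min.

489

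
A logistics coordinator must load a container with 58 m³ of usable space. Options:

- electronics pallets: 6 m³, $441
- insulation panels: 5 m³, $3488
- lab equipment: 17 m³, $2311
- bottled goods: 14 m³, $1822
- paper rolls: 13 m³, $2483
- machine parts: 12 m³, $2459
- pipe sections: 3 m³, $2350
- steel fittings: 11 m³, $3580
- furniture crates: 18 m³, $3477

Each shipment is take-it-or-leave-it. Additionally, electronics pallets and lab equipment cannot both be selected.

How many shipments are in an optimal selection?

6

The maximum revenue within 58 m³ is 16182.
One optimal bundle: insulation panels + bottled goods + paper rolls + machine parts + pipe sections + steel fittings (58 m³).
Any selection reaching 16182 contains exactly 6 shipments.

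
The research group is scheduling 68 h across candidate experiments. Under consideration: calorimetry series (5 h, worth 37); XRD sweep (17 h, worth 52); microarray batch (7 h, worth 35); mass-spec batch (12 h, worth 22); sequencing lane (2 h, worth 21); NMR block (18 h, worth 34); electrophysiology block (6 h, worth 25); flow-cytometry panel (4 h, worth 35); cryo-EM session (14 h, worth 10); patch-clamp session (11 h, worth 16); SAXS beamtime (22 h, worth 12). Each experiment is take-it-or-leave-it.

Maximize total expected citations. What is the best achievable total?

243

Taking the top-ratio experiments first gives calorimetry series + XRD sweep + microarray batch + sequencing lane + NMR block + electrophysiology block + flow-cytometry panel for 239 (59 h).
The 18 h tied up in NMR block is better spent on mass-spec batch + patch-clamp session — total rises to 243 (64 h).
Runner-up calorimetry series + XRD sweep + microarray batch + sequencing lane + NMR block + electrophysiology block + flow-cytometry panel tops out at 239.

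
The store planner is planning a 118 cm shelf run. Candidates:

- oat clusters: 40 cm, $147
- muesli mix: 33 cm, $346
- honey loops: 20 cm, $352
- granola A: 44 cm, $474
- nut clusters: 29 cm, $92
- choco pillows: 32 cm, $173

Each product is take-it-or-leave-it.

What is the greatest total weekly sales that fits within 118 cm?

1172

Taking muesli mix + honey loops + granola A: 97 cm used, 1172 in weekly sales.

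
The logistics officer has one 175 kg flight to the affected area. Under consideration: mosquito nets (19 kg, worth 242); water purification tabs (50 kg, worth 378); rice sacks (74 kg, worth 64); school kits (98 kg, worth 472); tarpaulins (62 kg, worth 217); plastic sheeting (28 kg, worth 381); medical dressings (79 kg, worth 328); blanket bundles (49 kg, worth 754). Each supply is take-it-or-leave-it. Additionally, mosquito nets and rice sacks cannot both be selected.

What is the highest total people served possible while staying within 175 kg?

Best packing: mosquito nets + water purification tabs + plastic sheeting + blanket bundles — 146 kg, 1755 total.
Next best is mosquito nets + plastic sheeting + medical dressings + blanket bundles at 1705 (175 kg) — short by 50.

1755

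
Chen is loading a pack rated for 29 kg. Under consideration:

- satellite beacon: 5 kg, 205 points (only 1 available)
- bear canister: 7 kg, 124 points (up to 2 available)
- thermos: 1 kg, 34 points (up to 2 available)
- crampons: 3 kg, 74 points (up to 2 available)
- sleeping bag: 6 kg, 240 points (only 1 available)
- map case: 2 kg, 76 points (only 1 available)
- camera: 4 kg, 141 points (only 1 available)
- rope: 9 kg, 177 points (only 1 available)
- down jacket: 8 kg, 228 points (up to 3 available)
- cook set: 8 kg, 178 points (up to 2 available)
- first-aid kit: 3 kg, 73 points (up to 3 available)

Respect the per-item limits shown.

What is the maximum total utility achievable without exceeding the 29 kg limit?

Greedy by ratio would take satellite beacon + 2×thermos + sleeping bag + map case + camera + down jacket: 27 kg used, total 958.
The 1 kg tied up in thermos is better spent on crampons — total rises to 998 (29 kg).
No other feasible combination exceeds 998.

998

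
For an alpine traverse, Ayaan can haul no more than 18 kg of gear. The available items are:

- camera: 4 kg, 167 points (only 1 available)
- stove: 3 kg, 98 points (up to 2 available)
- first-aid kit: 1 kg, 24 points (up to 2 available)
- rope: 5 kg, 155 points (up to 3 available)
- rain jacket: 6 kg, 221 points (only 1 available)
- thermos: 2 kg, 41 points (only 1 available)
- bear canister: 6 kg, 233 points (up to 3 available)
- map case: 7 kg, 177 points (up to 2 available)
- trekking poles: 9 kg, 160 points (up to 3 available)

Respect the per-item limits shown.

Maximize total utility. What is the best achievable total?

699

Greedy by ratio would take camera + 2×first-aid kit + 2×bear canister: 18 kg used, total 681.
Dropping camera and 2×first-aid kit frees 6 kg; slotting in bear canister (6 kg) lifts the total to 699 at 18 kg.
Every other selection either busts 18 kg or exceeds an availability limit or fails to beat 699.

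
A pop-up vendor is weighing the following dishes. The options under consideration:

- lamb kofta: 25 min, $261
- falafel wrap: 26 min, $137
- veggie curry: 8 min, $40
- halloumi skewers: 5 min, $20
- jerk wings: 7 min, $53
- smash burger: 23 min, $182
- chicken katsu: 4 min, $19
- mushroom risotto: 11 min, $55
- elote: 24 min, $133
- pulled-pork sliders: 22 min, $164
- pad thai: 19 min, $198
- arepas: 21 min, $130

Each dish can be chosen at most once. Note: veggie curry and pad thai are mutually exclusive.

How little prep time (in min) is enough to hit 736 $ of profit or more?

Need the lightest bundle worth ≥ 736.
lamb kofta + jerk wings + smash burger + mushroom risotto + pad thai: 749 profit at 85 min.
Any bundle with less than 85 min falls short of 736.

85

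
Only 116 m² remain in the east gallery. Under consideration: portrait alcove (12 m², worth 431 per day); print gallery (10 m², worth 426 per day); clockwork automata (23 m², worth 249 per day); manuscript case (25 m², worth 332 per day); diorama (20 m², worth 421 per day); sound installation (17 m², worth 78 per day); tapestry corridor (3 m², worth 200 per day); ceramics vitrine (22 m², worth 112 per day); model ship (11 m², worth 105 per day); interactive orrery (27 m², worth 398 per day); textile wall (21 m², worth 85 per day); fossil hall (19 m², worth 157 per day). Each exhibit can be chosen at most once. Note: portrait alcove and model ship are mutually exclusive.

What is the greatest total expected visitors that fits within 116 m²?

2365

Portrait alcove + print gallery + manuscript case + diorama + tapestry corridor + interactive orrery + fossil hall uses 116 of the 116 m² and totals 2365.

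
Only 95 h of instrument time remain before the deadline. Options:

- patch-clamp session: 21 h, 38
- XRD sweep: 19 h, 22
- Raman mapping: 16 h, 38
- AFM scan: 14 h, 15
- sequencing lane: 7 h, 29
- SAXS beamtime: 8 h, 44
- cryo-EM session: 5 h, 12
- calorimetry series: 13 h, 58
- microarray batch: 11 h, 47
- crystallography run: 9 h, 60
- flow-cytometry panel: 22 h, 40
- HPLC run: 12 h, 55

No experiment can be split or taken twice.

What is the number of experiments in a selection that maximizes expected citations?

9

Best achievable expected citations is 358.
Raman mapping + AFM scan + sequencing lane + SAXS beamtime + cryo-EM session + calorimetry series + microarray batch + crystallography run + HPLC run hits 358 at 95 h.
All optima have 9 experiments.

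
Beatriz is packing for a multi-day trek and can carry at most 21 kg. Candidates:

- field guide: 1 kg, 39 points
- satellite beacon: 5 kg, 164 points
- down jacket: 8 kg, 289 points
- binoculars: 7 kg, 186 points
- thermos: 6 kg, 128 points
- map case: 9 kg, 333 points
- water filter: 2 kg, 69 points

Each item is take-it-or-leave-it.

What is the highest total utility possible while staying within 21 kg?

Taking field guide + down jacket + map case + water filter: 20 kg used, 730 in utility.

730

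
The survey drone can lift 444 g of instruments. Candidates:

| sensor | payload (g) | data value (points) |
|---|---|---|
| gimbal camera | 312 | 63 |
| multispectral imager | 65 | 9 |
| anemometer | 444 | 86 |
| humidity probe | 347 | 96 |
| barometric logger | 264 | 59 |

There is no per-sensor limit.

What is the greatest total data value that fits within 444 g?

Density check — humidity probe 0.28, barometric logger 0.22, gimbal camera 0.20 are the best per g.
Multispectral imager + humidity probe uses 412 of the 444 g and totals 105.

105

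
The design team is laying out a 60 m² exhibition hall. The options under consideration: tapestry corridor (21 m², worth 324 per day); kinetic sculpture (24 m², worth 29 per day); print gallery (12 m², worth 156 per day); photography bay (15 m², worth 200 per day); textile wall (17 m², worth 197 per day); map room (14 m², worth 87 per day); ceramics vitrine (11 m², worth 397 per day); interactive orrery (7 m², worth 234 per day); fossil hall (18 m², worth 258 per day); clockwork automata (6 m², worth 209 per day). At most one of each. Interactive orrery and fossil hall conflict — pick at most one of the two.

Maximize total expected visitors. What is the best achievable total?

By expected visitors per m²: ceramics vitrine 36.09, clockwork automata 34.83, interactive orrery 33.43 lead.
Best packing: tapestry corridor + photography bay + ceramics vitrine + interactive orrery + clockwork automata — 60 m², 1364 total.
Every other selection either busts 60 m² or breaks a pairing rule or fails to beat 1364.

1364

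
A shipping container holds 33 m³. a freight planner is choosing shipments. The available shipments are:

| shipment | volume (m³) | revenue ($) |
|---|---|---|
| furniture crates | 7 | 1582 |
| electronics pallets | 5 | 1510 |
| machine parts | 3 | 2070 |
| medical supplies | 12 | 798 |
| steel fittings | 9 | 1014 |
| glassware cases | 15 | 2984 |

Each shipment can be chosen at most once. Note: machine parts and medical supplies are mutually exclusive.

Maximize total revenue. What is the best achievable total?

Best packing: furniture crates + electronics pallets + machine parts + glassware cases — 30 m³, 8146 total.
Next best is electronics pallets + machine parts + steel fittings + glassware cases at 7578 (32 m³) — short by 568.

8146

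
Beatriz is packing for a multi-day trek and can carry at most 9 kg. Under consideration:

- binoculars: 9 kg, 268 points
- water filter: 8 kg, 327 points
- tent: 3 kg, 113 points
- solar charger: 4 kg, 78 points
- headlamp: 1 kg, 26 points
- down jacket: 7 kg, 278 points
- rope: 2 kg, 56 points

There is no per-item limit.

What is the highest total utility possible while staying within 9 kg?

353

Taking water filter + headlamp: 9 kg used, 353 in utility.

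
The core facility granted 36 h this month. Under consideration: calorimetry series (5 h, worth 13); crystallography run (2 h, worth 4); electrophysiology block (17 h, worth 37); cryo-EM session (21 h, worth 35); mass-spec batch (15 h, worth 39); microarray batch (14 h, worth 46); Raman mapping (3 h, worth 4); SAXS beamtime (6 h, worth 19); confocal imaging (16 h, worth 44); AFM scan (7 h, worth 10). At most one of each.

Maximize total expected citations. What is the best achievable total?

109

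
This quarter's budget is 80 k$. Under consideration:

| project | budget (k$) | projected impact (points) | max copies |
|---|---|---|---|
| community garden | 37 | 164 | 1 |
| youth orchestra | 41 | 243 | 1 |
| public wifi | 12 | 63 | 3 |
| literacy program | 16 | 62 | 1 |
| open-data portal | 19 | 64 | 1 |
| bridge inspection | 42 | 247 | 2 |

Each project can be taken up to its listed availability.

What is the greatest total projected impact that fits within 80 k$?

436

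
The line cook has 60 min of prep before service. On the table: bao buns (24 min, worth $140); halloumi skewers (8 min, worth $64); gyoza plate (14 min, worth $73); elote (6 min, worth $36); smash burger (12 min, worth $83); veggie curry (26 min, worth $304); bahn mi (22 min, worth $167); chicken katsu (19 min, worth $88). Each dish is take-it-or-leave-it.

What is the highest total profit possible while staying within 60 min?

Greedy by ratio would take halloumi skewers + veggie curry + bahn mi: 56 min used, total 535.
Replace halloumi skewers with smash burger: the trade gains 19 net, giving 554 at 60 min.
Runner-up halloumi skewers + veggie curry + bahn mi tops out at 535.

554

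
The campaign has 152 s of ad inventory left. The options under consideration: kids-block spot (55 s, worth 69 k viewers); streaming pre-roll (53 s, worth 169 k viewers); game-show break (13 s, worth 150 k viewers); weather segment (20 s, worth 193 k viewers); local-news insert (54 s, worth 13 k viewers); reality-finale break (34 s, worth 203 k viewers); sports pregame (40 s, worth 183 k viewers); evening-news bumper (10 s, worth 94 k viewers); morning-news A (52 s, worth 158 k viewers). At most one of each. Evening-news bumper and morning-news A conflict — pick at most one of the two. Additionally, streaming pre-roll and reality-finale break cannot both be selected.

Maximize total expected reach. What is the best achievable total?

823

Best packing: game-show break + weather segment + reality-finale break + sports pregame + evening-news bumper — 117 s, 823 total.
Next best is streaming pre-roll + game-show break + weather segment + sports pregame + evening-news bumper at 789 (136 s) — short by 34.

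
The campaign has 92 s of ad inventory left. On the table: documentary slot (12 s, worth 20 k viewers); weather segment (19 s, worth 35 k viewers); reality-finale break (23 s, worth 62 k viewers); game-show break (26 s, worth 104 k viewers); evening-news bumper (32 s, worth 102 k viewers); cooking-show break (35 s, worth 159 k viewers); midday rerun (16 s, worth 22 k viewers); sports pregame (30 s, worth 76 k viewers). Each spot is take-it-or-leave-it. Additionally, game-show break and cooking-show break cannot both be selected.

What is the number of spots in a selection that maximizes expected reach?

Optimal total is 323.
reality-finale break + evening-news bumper + cooking-show break hits 323 at 90 s.
Any selection reaching 323 contains exactly 3 spots.

3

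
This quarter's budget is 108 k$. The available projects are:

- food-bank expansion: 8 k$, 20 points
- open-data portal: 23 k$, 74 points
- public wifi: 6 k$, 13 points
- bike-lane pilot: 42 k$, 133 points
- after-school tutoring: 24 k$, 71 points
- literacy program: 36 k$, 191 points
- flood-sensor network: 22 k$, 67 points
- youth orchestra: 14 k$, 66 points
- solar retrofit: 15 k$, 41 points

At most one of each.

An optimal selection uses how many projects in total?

The maximum projected impact within 108 k$ is 431.
bike-lane pilot + literacy program + youth orchestra + solar retrofit hits 431 at 107 k$.
Any selection reaching 431 contains exactly 4 projects.

4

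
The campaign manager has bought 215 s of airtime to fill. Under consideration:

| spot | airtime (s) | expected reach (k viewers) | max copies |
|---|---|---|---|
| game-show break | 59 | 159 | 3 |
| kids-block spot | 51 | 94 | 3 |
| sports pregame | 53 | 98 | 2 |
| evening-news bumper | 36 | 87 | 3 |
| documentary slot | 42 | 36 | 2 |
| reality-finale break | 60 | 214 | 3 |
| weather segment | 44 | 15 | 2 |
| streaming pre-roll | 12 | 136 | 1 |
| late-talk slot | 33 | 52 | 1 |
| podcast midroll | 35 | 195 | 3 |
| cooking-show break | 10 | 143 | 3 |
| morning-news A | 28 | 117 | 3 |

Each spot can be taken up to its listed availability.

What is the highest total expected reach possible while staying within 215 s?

1384

By expected reach per s: cooking-show break 14.30, streaming pre-roll 11.33, podcast midroll 5.57 lead.
Best packing: streaming pre-roll + 3×podcast midroll + 3×cooking-show break + 2×morning-news A — 203 s, 1384 total.
No other feasible combination exceeds 1384.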